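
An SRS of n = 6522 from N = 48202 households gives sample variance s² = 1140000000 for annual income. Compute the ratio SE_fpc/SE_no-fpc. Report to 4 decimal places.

f = n/N = 6522/48202 = 0.13530559.
SE_no-fpc = √(s²/n) = 418.08254; SE_fpc = √((1−f)s²/n) = 388.77055.
Ratio = √(1−f) = 0.92988946.

0.9299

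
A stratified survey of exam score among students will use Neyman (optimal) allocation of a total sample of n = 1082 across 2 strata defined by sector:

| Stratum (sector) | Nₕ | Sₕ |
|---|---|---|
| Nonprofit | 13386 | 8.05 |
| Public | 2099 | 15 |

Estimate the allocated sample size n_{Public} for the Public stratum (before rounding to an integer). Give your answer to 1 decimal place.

Neyman allocation: nₕ = n·NₕSₕ / Σⱼ NⱼSⱼ.
Σ NⱼSⱼ = 13386·8.05 + 2099·15 = 139242.3.
n_{Public} = 1082·2099·15 / 139242.3 = 244.7.

244.7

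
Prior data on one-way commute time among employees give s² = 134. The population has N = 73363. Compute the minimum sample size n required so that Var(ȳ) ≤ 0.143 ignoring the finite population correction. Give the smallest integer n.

938

Without fpc, n₀ = s²/D = 134/0.143 = 937.0629.
Rounding up, n = 938.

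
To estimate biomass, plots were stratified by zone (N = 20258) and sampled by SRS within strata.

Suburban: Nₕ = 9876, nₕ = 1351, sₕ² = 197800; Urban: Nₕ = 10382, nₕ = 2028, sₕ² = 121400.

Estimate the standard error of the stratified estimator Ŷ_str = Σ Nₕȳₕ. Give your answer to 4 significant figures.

132400

Var(Ŷ_str) = Σₕ Nₕ²(1 − fₕ)sₕ²/nₕ.
Suburban: 9876²·(1 − 1351/9876)·197800/1351 = 1.2326688 × 10^10.
Urban: 10382²·(1 − 2028/10382)·121400/2028 = 5.191899 × 10^9.
Sum = 1.7518587 × 10^10.
SE = √(1.7518587 × 10^10) = 132400.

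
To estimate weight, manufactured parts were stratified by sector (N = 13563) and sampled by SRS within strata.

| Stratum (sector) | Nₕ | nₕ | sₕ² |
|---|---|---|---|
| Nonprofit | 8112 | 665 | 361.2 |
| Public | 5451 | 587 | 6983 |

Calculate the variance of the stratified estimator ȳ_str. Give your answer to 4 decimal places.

1.8930

Var(ȳ_str) = Σₕ Wₕ²(1 − fₕ)sₕ²/nₕ with Wₕ = Nₕ/N, N = 13563.
Nonprofit: Wₕ = 0.59809777; term = 0.59809777²·(1 − 0.08197732)·361.2/665 = 0.17837084.
Public: Wₕ = 0.40190223; term = 0.40190223²·(1 − 0.10768666)·6983/587 = 1.7145974.
Sum = 1.8929682.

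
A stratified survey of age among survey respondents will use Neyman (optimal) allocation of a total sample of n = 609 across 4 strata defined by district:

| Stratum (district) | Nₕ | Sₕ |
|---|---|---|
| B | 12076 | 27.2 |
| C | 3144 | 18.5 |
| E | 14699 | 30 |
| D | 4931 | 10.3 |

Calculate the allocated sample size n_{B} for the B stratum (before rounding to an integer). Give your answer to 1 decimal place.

227.7

Neyman allocation: nₕ = n·NₕSₕ / Σⱼ NⱼSⱼ.
Σ NⱼSⱼ = 12076·27.2 + 3144·18.5 + 14699·30 + 4931·10.3 = 878390.5.
n_{B} = 609·12076·27.2 / 878390.5 = 227.7.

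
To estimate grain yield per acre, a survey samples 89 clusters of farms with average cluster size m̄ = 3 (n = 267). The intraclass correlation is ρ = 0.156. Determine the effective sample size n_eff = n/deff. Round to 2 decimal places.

203.51

deff = 1 + (3 − 1)·0.156 = 1 + 0.312 = 1.312.
n_eff = 267 / 1.312 = 203.51.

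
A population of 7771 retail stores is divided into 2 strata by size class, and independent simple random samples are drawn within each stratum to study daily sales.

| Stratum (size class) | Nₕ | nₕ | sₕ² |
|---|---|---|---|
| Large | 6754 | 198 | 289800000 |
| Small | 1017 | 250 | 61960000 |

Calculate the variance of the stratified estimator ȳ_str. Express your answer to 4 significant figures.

1.076 × 10^6

Var(ȳ_str) = Σₕ Wₕ²(1 − fₕ)sₕ²/nₕ with Wₕ = Nₕ/N, N = 7771.
Large: Wₕ = 0.86912881; term = 0.86912881²·(1 − 0.02931596)·289800000/198 = 1.0731968 × 10^6.
Small: Wₕ = 0.13087119; term = 0.13087119²·(1 − 0.24582104)·61960000/250 = 3201.3555.
Sum = 1.0763982 × 10^6.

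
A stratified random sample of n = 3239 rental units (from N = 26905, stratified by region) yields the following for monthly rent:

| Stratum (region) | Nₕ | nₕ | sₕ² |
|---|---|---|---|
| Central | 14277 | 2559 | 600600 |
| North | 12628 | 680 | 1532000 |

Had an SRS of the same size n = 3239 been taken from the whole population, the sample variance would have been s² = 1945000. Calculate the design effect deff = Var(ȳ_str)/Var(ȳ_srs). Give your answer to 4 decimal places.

Var(ȳ_str) = Σ Wₕ²(1−fₕ)sₕ²/nₕ with Wₕ = Nₕ/26905:
  Central: (14277/26905)²·(1−2559/14277)·600600/2559 = 54.242476
  North: (12628/26905)²·(1−680/12628)·1532000/680 = 469.58439
  → Var(ȳ_str) = 523.82687.
Var(ȳ_srs) = (1 − 3239/26905)·1945000/3239 = 528.20258.
deff = 523.82687 / 528.20258 = 0.9917.

0.9917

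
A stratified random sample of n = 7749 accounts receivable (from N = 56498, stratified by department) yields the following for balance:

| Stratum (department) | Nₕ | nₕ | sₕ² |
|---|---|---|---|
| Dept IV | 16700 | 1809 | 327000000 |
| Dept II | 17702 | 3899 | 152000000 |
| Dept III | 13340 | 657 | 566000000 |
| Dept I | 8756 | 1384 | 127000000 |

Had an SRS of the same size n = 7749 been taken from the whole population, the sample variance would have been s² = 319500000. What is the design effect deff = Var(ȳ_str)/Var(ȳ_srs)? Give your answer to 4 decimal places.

1.8154

Var(ȳ_str) = Σ Wₕ²(1−fₕ)sₕ²/nₕ with Wₕ = Nₕ/56498:
  Dept IV: (16700/56498)²·(1−1809/16700)·327000000/1809 = 14082.617
  Dept II: (17702/56498)²·(1−3899/17702)·152000000/3899 = 2984.1457
  Dept III: (13340/56498)²·(1−657/13340)·566000000/657 = 45662.821
  Dept I: (8756/56498)²·(1−1384/8756)·127000000/1384 = 1855.635
  → Var(ȳ_str) = 64585.219.
Var(ȳ_srs) = (1 − 7749/56498)·319500000/7749 = 35576.059.
deff = 64585.219 / 35576.059 = 1.8154.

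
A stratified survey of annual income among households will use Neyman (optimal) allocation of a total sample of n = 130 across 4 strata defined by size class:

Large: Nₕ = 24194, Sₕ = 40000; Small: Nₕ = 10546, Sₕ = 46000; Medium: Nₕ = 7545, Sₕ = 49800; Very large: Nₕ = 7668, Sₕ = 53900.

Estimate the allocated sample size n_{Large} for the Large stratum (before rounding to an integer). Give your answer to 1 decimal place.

56.1

Neyman allocation: nₕ = n·NₕSₕ / Σⱼ NⱼSⱼ.
Σ NⱼSⱼ = 24194·40000 + 10546·46000 + 7545·49800 + 7668·53900 = 2.2419222 × 10^9.
n_{Large} = 130·24194·40000 / (2.2419222 × 10^9) = 56.1.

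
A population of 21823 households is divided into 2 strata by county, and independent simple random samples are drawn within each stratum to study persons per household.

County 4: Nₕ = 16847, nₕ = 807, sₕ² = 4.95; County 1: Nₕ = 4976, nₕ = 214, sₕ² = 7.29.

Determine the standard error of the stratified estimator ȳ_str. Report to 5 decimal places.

0.07194

Var(ȳ_str) = Σₕ Wₕ²(1 − fₕ)sₕ²/nₕ with Wₕ = Nₕ/N, N = 21823.
County 4: Wₕ = 0.77198369; term = 0.77198369²·(1 − 0.04790170)·4.95/807 = 0.0034804043.
County 1: Wₕ = 0.22801631; term = 0.22801631²·(1 − 0.04300643)·7.29/214 = 0.0016949411.
Sum = 0.0051753454.
SE = √(0.0051753454) = 0.07194.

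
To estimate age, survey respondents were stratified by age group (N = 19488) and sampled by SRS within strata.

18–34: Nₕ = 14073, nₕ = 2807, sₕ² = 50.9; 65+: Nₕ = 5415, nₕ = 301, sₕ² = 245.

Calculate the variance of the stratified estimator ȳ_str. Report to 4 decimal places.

0.0669

Var(ȳ_str) = Σₕ Wₕ²(1 − fₕ)sₕ²/nₕ with Wₕ = Nₕ/N, N = 19488.
18–34: Wₕ = 0.72213670; term = 0.72213670²·(1 − 0.19945996)·50.9/2807 = 0.0075700241.
65+: Wₕ = 0.27786330; term = 0.27786330²·(1 − 0.05558633)·245/301 = 0.059350479.
Sum = 0.066920503.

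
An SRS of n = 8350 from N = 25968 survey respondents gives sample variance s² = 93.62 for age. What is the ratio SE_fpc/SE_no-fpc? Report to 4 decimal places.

f = n/N = 8350/25968 = 0.32154960.
SE_no-fpc = √(s²/n) = 0.10588662; SE_fpc = √((1−f)s²/n) = 0.087216797.
Ratio = √(1−f) = 0.82368101.

0.8237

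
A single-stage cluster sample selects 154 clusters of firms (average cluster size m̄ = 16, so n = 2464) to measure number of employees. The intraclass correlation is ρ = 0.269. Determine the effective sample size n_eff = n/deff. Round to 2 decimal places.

489.37

deff = 1 + (16 − 1)·0.269 = 1 + 4.035 = 5.035.
n_eff = 2464 / 5.035 = 489.37.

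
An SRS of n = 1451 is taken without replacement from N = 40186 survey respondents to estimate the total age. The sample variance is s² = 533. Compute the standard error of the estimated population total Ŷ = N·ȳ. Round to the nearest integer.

23912

Var(Ŷ) = N²·Var(ȳ) = N²·(1 − n/N)·s²/n.
f = 1451/40186 = 0.03610710; Var(ȳ) = 0.96389290·533/1451 = 0.35406955.
Var(Ŷ) = 40186² · 0.35406955 = 5.7179208 × 10^8.
SE(Ŷ) = √(5.7179208 × 10^8) = 23912.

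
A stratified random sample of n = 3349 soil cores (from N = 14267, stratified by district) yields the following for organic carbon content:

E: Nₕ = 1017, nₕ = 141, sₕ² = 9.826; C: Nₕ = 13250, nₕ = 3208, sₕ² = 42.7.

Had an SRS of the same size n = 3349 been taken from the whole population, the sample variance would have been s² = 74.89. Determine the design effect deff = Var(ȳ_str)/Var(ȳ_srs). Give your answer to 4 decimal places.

0.5263

Var(ȳ_str) = Σ Wₕ²(1−fₕ)sₕ²/nₕ with Wₕ = Nₕ/14267:
  E: (1017/14267)²·(1−141/1017)·9.826/141 = 3.0501232 × 10^-4
  C: (13250/14267)²·(1−3208/13250)·42.7/3208 = 0.0087009022
  → Var(ȳ_str) = 0.0090059145.
Var(ȳ_srs) = (1 − 3349/14267)·74.89/3349 = 0.017112723.
deff = 0.0090059145 / 0.017112723 = 0.5263.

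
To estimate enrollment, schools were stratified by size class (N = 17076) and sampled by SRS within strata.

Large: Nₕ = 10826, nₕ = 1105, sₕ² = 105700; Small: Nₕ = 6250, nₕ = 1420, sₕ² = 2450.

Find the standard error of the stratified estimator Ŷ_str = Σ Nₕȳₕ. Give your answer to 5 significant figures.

100590

Var(Ŷ_str) = Σₕ Nₕ²(1 − fₕ)sₕ²/nₕ.
Large: 10826²·(1 − 1105/10826)·105700/1105 = 1.0066805 × 10^10.
Small: 6250²·(1 − 1420/6250)·2450/1420 = 5.2084067 × 10^7.
Sum = 1.0118889 × 10^10.
SE = √(1.0118889 × 10^10) = 100590.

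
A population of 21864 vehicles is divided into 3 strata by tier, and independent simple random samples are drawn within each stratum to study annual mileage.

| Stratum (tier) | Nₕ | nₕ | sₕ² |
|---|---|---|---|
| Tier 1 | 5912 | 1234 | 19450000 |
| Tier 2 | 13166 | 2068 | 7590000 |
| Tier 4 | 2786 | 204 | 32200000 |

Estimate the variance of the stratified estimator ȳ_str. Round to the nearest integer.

Var(ȳ_str) = Σₕ Wₕ²(1 − fₕ)sₕ²/nₕ with Wₕ = Nₕ/N, N = 21864.
Tier 1: Wₕ = 0.27039883; term = 0.27039883²·(1 − 0.20872801)·19450000/1234 = 911.88454.
Tier 2: Wₕ = 0.60217709; term = 0.60217709²·(1 − 0.15707124)·7590000/2068 = 1121.8391.
Tier 4: Wₕ = 0.12742408; term = 0.12742408²·(1 − 0.07322326)·32200000/204 = 2375.2199.
Sum = 4408.9435.

4409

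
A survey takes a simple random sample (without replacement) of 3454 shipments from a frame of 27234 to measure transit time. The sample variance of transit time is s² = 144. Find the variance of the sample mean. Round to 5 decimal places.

0.03640

Under SRS without replacement, Var(ȳ) = (1 − f)·s²/n with f = n/N = 3454/27234 = 0.12682676.
Var(ȳ) = (1 − 0.12682676)·144/3454 = 0.87317324·0.041690793 = 0.036403285.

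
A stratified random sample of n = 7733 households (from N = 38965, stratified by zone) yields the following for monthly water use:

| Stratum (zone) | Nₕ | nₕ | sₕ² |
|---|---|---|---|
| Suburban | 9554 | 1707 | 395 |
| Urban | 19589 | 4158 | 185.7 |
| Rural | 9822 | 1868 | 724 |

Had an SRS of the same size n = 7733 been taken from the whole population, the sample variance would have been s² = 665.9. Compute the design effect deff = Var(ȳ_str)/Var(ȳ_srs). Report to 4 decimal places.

Var(ȳ_str) = Σ Wₕ²(1−fₕ)sₕ²/nₕ with Wₕ = Nₕ/38965:
  Suburban: (9554/38965)²·(1−1707/9554)·395/1707 = 0.011426234
  Urban: (19589/38965)²·(1−4158/19589)·185.7/4158 = 0.0088916917
  Rural: (9822/38965)²·(1−1868/9822)·724/1868 = 0.019943338
  → Var(ȳ_str) = 0.040261264.
Var(ȳ_srs) = (1 − 7733/38965)·665.9/7733 = 0.069021774.
deff = 0.040261264 / 0.069021774 = 0.5833.

0.5833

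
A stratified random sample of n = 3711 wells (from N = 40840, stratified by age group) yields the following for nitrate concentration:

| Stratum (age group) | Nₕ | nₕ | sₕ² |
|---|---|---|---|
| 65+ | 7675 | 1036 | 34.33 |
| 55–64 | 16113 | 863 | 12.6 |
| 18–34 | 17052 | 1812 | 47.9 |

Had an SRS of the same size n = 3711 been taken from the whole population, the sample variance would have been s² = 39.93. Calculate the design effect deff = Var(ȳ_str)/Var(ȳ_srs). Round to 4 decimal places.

0.7444

Var(ȳ_str) = Σ Wₕ²(1−fₕ)sₕ²/nₕ with Wₕ = Nₕ/40840:
  65+: (7675/40840)²·(1−1036/7675)·34.33/1036 = 0.0010123336
  55–64: (16113/40840)²·(1−863/16113)·12.6/863 = 0.0021509709
  18–34: (17052/40840)²·(1−1812/17052)·47.9/1812 = 0.0041187568
  → Var(ȳ_str) = 0.0072820613.
Var(ȳ_srs) = (1 − 3711/40840)·39.93/3711 = 0.0097821851.
deff = 0.0072820613 / 0.0097821851 = 0.7444.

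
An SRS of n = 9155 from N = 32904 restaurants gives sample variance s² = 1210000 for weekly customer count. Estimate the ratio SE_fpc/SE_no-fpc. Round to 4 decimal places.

f = n/N = 9155/32904 = 0.27823365.
SE_no-fpc = √(s²/n) = 11.496444; SE_fpc = √((1−f)s²/n) = 9.7670144.
Ratio = √(1−f) = 0.84956833.

0.8496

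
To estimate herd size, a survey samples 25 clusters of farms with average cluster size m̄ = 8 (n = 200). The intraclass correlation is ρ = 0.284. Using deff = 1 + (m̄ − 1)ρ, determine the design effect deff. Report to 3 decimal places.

deff = 1 + (8 − 1)·0.284 = 1 + 1.988 = 2.988.

2.988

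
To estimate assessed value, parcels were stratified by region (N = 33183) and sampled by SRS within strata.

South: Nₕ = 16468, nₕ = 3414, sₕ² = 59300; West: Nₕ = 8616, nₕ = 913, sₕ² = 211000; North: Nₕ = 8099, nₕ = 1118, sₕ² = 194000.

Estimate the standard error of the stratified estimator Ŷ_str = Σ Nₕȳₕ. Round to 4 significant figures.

170000

Var(Ŷ_str) = Σₕ Nₕ²(1 − fₕ)sₕ²/nₕ.
South: 16468²·(1 − 3414/16468)·59300/3414 = 3.7340114 × 10^9.
West: 8616²·(1 − 913/8616)·211000/913 = 1.5338301 × 10^10.
North: 8099²·(1 − 1118/8099)·194000/1118 = 9.8109026 × 10^9.
Sum = 2.8883215 × 10^10.
SE = √(2.8883215 × 10^10) = 170000.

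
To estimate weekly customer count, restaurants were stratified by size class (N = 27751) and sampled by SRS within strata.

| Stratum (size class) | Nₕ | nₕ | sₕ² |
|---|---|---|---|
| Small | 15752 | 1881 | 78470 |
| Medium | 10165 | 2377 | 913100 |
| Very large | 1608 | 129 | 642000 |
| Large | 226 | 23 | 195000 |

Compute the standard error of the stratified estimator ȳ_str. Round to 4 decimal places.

Var(ȳ_str) = Σₕ Wₕ²(1 − fₕ)sₕ²/nₕ with Wₕ = Nₕ/N, N = 27751.
Small: Wₕ = 0.56761918; term = 0.56761918²·(1 − 0.11941341)·78470/1881 = 11.835894.
Medium: Wₕ = 0.36629311; term = 0.36629311²·(1 − 0.23384161)·913100/2377 = 39.488007.
Very large: Wₕ = 0.05794386; term = 0.05794386²·(1 − 0.08022388)·642000/129 = 15.368881.
Large: Wₕ = 0.00814385; term = 0.00814385²·(1 − 0.10176991)·195000/23 = 0.5050728.
Sum = 67.197855.
SE = √(67.197855) = 8.1974.

8.1974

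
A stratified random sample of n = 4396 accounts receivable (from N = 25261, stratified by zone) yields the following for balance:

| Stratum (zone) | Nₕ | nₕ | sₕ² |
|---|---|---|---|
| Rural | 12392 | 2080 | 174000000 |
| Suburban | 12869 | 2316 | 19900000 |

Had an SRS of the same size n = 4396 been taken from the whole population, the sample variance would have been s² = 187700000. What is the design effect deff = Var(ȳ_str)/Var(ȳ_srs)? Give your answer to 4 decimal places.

0.5269

Var(ȳ_str) = Σ Wₕ²(1−fₕ)sₕ²/nₕ with Wₕ = Nₕ/25261:
  Rural: (12392/25261)²·(1−2080/12392)·174000000/2080 = 16752.096
  Suburban: (12869/25261)²·(1−2316/12869)·19900000/2316 = 1828.6651
  → Var(ȳ_str) = 18580.761.
Var(ȳ_srs) = (1 − 4396/25261)·187700000/4396 = 35267.481.
deff = 18580.761 / 35267.481 = 0.5269.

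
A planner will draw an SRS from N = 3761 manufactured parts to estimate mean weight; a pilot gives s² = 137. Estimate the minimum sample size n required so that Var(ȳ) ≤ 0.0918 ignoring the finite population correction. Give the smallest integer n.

1493

Without fpc, n₀ = s²/D = 137/0.0918 = 1492.3747.
Rounding up, n = 1493.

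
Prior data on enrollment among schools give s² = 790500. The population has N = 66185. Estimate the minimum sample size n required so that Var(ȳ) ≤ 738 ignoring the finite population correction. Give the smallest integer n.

Without fpc, n₀ = s²/D = 790500/738 = 1071.1382.
Rounding up, n = 1072.

1072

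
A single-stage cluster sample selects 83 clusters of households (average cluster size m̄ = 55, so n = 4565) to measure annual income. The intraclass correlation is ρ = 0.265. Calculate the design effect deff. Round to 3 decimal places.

deff = 1 + (55 − 1)·0.265 = 1 + 14.31 = 15.31.

15.310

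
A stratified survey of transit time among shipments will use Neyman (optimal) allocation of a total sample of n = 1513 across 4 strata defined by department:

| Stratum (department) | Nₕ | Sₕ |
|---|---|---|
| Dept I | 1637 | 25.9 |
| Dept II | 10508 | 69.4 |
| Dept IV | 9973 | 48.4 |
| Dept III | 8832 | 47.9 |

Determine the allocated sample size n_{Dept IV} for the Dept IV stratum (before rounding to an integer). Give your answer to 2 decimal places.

435.39

Neyman allocation: nₕ = n·NₕSₕ / Σⱼ NⱼSⱼ.
Σ NⱼSⱼ = 1637·25.9 + 10508·69.4 + 9973·48.4 + 8832·47.9 = 1.6773995 × 10^6.
n_{Dept IV} = 1513·9973·48.4 / (1.6773995 × 10^6) = 435.39.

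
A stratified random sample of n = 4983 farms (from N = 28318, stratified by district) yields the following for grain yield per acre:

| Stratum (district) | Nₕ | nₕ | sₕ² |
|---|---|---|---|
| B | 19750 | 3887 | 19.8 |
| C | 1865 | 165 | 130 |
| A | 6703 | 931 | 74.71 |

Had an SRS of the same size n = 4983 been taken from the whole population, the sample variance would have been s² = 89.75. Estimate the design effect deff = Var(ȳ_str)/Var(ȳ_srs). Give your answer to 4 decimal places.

Var(ȳ_str) = Σ Wₕ²(1−fₕ)sₕ²/nₕ with Wₕ = Nₕ/28318:
  B: (19750/28318)²·(1−3887/19750)·19.8/3887 = 0.0019901138
  C: (1865/28318)²·(1−165/1865)·130/165 = 0.0031150284
  A: (6703/28318)²·(1−931/6703)·74.71/931 = 0.0038716799
  → Var(ȳ_str) = 0.0089768221.
Var(ȳ_srs) = (1 − 4983/28318)·89.75/4983 = 0.014841876.
deff = 0.0089768221 / 0.014841876 = 0.6048.

0.6048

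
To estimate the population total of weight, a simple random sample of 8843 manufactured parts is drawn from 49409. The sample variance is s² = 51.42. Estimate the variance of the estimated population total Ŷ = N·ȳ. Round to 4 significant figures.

1.165 × 10^7

Var(Ŷ) = N²·Var(ȳ) = N²·(1 − n/N)·s²/n.
f = 8843/49409 = 0.17897549; Var(ȳ) = 0.82102451·51.42/8843 = 0.0047740677.
Var(Ŷ) = 49409² · 0.0047740677 = 1.1654689 × 10^7.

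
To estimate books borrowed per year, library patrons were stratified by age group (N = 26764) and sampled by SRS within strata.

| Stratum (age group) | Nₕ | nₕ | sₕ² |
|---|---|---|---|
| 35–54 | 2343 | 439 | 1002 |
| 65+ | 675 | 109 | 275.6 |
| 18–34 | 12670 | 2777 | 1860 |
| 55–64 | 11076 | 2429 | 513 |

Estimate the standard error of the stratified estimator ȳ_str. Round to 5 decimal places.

Var(ȳ_str) = Σₕ Wₕ²(1 − fₕ)sₕ²/nₕ with Wₕ = Nₕ/N, N = 26764.
35–54: Wₕ = 0.08754297; term = 0.08754297²·(1 − 0.18736662)·1002/439 = 0.014214788.
65+: Wₕ = 0.02522045; term = 0.02522045²·(1 − 0.16148148)·275.6/109 = 0.0013485619.
18–34: Wₕ = 0.47339710; term = 0.47339710²·(1 − 0.21917916)·1860/2777 = 0.11720325.
55–64: Wₕ = 0.41383949; term = 0.41383949²·(1 − 0.21930300)·513/2429 = 0.028238148.
Sum = 0.16100475.
SE = √(0.16100475) = 0.40125.

0.40125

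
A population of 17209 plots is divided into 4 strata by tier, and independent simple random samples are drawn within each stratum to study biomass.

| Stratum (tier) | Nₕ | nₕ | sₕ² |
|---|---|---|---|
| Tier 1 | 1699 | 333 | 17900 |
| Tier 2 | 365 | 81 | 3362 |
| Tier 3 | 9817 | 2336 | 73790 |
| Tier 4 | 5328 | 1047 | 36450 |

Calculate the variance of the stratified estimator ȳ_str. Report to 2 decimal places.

10.95

Var(ȳ_str) = Σₕ Wₕ²(1 − fₕ)sₕ²/nₕ with Wₕ = Nₕ/N, N = 17209.
Tier 1: Wₕ = 0.09872741; term = 0.09872741²·(1 − 0.19599765)·17900/333 = 0.42125164.
Tier 2: Wₕ = 0.02120983; term = 0.02120983²·(1 − 0.22191781)·3362/81 = 0.014528227.
Tier 3: Wₕ = 0.57045732; term = 0.57045732²·(1 − 0.23795457)·73790/2336 = 7.8334279.
Tier 4: Wₕ = 0.30960544; term = 0.30960544²·(1 − 0.19650901)·36450/1047 = 2.6813223.
Sum = 10.95053.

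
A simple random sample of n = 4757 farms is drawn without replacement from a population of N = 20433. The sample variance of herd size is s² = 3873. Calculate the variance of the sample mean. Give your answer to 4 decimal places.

0.6246

Under SRS without replacement, Var(ȳ) = (1 − f)·s²/n with f = n/N = 4757/20433 = 0.23280967.
Var(ȳ) = (1 − 0.23280967)·3873/4757 = 0.76719033·0.81416859 = 0.62462227.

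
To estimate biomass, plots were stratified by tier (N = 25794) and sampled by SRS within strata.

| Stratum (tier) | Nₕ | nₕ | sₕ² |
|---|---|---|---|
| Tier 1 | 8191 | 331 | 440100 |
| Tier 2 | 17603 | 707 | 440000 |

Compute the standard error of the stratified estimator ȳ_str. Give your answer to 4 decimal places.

Var(ȳ_str) = Σₕ Wₕ²(1 − fₕ)sₕ²/nₕ with Wₕ = Nₕ/N, N = 25794.
Tier 1: Wₕ = 0.31755447; term = 0.31755447²·(1 − 0.04041021)·440100/331 = 128.66057.
Tier 2: Wₕ = 0.68244553; term = 0.68244553²·(1 − 0.04016361)·440000/707 = 278.20598.
Sum = 406.86655.
SE = √(406.86655) = 20.1709.

20.1709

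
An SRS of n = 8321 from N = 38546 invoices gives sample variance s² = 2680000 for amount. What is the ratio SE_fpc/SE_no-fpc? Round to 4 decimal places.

0.8855

f = n/N = 8321/38546 = 0.21587195.
SE_no-fpc = √(s²/n) = 17.946495; SE_fpc = √((1−f)s²/n) = 15.891802.
Ratio = √(1−f) = 0.88551005.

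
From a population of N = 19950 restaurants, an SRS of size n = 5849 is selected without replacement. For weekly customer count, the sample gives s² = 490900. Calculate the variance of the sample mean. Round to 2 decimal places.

Under SRS without replacement, Var(ȳ) = (1 − f)·s²/n with f = n/N = 5849/19950 = 0.29318296.
Var(ȳ) = (1 − 0.29318296)·490900/5849 = 0.70681704·83.928877 = 59.32236.

59.32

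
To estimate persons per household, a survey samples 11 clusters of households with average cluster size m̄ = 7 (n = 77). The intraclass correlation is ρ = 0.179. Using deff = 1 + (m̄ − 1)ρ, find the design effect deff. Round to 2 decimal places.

deff = 1 + (7 − 1)·0.179 = 1 + 1.074 = 2.074.

2.07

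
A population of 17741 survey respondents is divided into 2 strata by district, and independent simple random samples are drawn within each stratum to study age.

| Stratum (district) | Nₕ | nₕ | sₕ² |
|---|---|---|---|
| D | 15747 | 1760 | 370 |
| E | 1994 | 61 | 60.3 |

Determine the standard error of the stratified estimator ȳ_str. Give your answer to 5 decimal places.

Var(ȳ_str) = Σₕ Wₕ²(1 − fₕ)sₕ²/nₕ with Wₕ = Nₕ/N, N = 17741.
D: Wₕ = 0.88760498; term = 0.88760498²·(1 − 0.11176732)·370/1760 = 0.14711443.
E: Wₕ = 0.11239502; term = 0.11239502²·(1 − 0.03059178)·60.3/61 = 0.012105655.
Sum = 0.15922009.
SE = √(0.15922009) = 0.39902.

0.39902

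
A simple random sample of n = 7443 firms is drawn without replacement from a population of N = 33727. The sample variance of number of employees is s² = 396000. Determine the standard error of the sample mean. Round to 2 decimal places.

Under SRS without replacement, Var(ȳ) = (1 − f)·s²/n with f = n/N = 7443/33727 = 0.22068373.
Var(ȳ) = (1 − 0.22068373)·396000/7443 = 0.77931627·53.204353 = 41.463018.
SE(ȳ) = √(41.463018) = 6.44.

6.44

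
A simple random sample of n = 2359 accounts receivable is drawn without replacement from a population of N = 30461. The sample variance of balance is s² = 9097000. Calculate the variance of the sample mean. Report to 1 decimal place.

Under SRS without replacement, Var(ȳ) = (1 − f)·s²/n with f = n/N = 2359/30461 = 0.07744329.
Var(ȳ) = (1 − 0.07744329)·9097000/2359 = 0.92255671·3856.295 = 3557.6509.

3557.7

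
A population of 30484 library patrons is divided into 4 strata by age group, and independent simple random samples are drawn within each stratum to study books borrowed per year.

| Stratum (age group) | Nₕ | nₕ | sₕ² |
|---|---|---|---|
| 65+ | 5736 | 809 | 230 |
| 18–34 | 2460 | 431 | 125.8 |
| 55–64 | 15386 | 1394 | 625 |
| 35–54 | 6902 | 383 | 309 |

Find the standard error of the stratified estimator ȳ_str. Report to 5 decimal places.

0.39134

Var(ȳ_str) = Σₕ Wₕ²(1 − fₕ)sₕ²/nₕ with Wₕ = Nₕ/N, N = 30484.
65+: Wₕ = 0.18816428; term = 0.18816428²·(1 − 0.14103905)·230/809 = 0.0086462366.
18–34: Wₕ = 0.08069807; term = 0.08069807²·(1 − 0.17520325)·125.8/431 = 0.0015677493.
55–64: Wₕ = 0.50472379; term = 0.50472379²·(1 − 0.09060185)·625/1394 = 0.1038673.
35–54: Wₕ = 0.22641386; term = 0.22641386²·(1 − 0.05549116)·309/383 = 0.039063552.
Sum = 0.15314484.
SE = √(0.15314484) = 0.39134.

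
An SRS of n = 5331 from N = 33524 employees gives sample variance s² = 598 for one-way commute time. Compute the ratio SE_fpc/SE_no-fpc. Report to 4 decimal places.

0.9170

f = n/N = 5331/33524 = 0.15902040.
SE_no-fpc = √(s²/n) = 0.33492399; SE_fpc = √((1−f)s²/n) = 0.30714184.
Ratio = √(1−f) = 0.91704940.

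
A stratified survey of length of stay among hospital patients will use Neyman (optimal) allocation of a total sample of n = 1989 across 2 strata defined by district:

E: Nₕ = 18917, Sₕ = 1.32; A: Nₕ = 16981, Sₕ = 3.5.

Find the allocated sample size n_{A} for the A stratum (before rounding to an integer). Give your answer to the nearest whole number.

Neyman allocation: nₕ = n·NₕSₕ / Σⱼ NⱼSⱼ.
Σ NⱼSⱼ = 18917·1.32 + 16981·3.5 = 84403.94.
n_{A} = 1989·16981·3.5 / 84403.94 = 1401.

1401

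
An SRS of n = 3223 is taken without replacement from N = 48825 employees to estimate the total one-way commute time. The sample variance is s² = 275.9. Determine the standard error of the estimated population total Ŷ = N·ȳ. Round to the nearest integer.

Var(Ŷ) = N²·Var(ȳ) = N²·(1 − n/N)·s²/n.
f = 3223/48825 = 0.06601126; Var(ȳ) = 0.93398874·275.9/3223 = 0.079952681.
Var(Ŷ) = 48825² · 0.079952681 = 1.9059765 × 10^8.
SE(Ŷ) = √(1.9059765 × 10^8) = 13806.

13806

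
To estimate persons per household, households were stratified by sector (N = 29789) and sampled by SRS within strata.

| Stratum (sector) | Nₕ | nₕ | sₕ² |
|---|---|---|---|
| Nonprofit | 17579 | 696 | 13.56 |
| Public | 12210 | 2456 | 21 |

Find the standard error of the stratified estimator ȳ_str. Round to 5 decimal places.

0.08754

Var(ȳ_str) = Σₕ Wₕ²(1 − fₕ)sₕ²/nₕ with Wₕ = Nₕ/N, N = 29789.
Nonprofit: Wₕ = 0.59011716; term = 0.59011716²·(1 − 0.03959270)·13.56/696 = 0.0065160197.
Public: Wₕ = 0.40988284; term = 0.40988284²·(1 − 0.20114660)·21/2456 = 0.0011475655.
Sum = 0.0076635852.
SE = √(0.0076635852) = 0.08754.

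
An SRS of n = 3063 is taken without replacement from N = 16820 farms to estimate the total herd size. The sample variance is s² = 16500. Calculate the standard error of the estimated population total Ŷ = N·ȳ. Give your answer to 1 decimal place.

35305.6

Var(Ŷ) = N²·Var(ȳ) = N²·(1 − n/N)·s²/n.
f = 3063/16820 = 0.18210464; Var(ȳ) = 0.81789536·16500/3063 = 4.4059006.
Var(Ŷ) = 16820² · 4.4059006 = 1.2464839 × 10^9.
SE(Ŷ) = √(1.2464839 × 10^9) = 35305.6.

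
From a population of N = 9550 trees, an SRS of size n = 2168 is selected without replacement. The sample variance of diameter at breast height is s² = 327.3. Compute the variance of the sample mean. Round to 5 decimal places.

Under SRS without replacement, Var(ȳ) = (1 − f)·s²/n with f = n/N = 2168/9550 = 0.22701571.
Var(ȳ) = (1 − 0.22701571)·327.3/2168 = 0.77298429·0.15096863 = 0.11669638.

0.11670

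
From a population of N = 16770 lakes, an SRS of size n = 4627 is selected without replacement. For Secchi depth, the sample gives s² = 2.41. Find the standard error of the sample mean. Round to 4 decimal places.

Under SRS without replacement, Var(ȳ) = (1 − f)·s²/n with f = n/N = 4627/16770 = 0.27590936.
Var(ȳ) = (1 − 0.27590936)·2.41/4627 = 0.72409064·5.2085585 × 10^-4 = 3.7714684 × 10^-4.
SE(ȳ) = √(3.7714684 × 10^-4) = 0.0194.

0.0194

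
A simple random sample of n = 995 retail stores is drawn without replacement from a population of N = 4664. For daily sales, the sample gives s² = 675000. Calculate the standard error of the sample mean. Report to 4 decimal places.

23.1012

Under SRS without replacement, Var(ȳ) = (1 − f)·s²/n with f = n/N = 995/4664 = 0.21333619.
Var(ȳ) = (1 − 0.21333619)·675000/995 = 0.78666381·678.39196 = 533.6664.
SE(ȳ) = √(533.6664) = 23.1012.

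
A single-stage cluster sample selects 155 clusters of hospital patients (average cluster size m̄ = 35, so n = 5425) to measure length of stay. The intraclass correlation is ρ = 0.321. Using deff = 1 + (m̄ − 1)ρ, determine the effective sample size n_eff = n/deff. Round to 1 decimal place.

455.3

deff = 1 + (35 − 1)·0.321 = 1 + 10.914 = 11.914.
n_eff = 5425 / 11.914 = 455.3.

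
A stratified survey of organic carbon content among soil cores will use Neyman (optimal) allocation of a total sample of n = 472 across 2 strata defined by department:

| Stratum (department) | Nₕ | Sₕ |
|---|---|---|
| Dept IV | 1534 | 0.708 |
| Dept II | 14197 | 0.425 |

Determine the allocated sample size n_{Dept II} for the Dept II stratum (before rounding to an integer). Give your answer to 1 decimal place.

Neyman allocation: nₕ = n·NₕSₕ / Σⱼ NⱼSⱼ.
Σ NⱼSⱼ = 1534·0.708 + 14197·0.425 = 7119.797.
n_{Dept II} = 472·14197·0.425 / 7119.797 = 400.0.

400.0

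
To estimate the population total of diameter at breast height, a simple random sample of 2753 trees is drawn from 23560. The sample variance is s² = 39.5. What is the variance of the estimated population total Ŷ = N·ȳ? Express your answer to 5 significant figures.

Var(Ŷ) = N²·Var(ȳ) = N²·(1 − n/N)·s²/n.
f = 2753/23560 = 0.11685059; Var(ȳ) = 0.88314941·39.5/2753 = 0.012671414.
Var(Ŷ) = 23560² · 0.012671414 = 7.0335674 × 10^6.

7.0336 × 10^6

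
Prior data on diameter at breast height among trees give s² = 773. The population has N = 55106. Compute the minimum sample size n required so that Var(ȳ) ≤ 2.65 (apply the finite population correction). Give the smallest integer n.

Without fpc, n₀ = s²/D = 773/2.65 = 291.6981.
With fpc, (1 − n/N)·s²/n ≤ D requires n ≥ n₀/(1 + n₀/N) = 291.6981/(1 + 291.6981/55106) = 290.1622.
Rounding up, n = 291.

291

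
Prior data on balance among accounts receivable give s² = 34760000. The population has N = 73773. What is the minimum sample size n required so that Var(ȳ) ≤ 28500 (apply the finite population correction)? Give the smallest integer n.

Without fpc, n₀ = s²/D = 34760000/28500 = 1219.6491.
With fpc, (1 − n/N)·s²/n ≤ D requires n ≥ n₀/(1 + n₀/N) = 1219.6491/(1 + 1219.6491/73773) = 1199.8132.
Rounding up, n = 1200.

1200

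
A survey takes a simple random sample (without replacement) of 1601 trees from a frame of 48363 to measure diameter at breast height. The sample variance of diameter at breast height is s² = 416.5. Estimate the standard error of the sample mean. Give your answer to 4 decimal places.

0.5015

Under SRS without replacement, Var(ȳ) = (1 − f)·s²/n with f = n/N = 1601/48363 = 0.03310382.
Var(ȳ) = (1 − 0.03310382)·416.5/1601 = 0.96689618·0.26014991 = 0.25153795.
SE(ȳ) = √(0.25153795) = 0.5015.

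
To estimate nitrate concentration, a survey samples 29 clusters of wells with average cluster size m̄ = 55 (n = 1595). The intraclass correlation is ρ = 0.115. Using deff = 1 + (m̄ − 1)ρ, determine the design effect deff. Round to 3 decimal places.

deff = 1 + (55 − 1)·0.115 = 1 + 6.21 = 7.21.

7.210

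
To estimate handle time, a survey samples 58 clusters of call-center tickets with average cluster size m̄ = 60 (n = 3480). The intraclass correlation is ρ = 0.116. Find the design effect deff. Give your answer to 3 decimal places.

deff = 1 + (60 − 1)·0.116 = 1 + 6.844 = 7.844.

7.844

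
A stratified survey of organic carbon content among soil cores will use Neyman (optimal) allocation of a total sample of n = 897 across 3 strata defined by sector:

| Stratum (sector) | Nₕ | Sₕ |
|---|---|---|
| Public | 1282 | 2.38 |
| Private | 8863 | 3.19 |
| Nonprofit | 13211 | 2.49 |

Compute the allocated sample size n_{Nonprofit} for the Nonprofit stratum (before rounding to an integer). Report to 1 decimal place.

Neyman allocation: nₕ = n·NₕSₕ / Σⱼ NⱼSⱼ.
Σ NⱼSⱼ = 1282·2.38 + 8863·3.19 + 13211·2.49 = 64219.52.
n_{Nonprofit} = 897·13211·2.49 / 64219.52 = 459.5.

459.5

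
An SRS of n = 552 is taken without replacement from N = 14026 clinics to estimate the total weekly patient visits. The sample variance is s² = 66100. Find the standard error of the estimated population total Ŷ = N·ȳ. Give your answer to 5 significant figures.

150430

Var(Ŷ) = N²·Var(ȳ) = N²·(1 − n/N)·s²/n.
f = 552/14026 = 0.03935548; Var(ȳ) = 0.96064452·66100/552 = 115.0337.
Var(Ŷ) = 14026² · 115.0337 = 2.2630427 × 10^10.
SE(Ŷ) = √(2.2630427 × 10^10) = 150430.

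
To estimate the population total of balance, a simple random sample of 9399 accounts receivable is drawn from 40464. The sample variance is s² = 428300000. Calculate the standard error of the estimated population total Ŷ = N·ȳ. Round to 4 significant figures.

Var(Ŷ) = N²·Var(ȳ) = N²·(1 − n/N)·s²/n.
f = 9399/40464 = 0.23228055; Var(ȳ) = 0.76771945·428300000/9399 = 34983.96.
Var(Ŷ) = 40464² · 34983.96 = 5.7280473 × 10^13.
SE(Ŷ) = √(5.7280473 × 10^13) = 7.568 × 10^6.

7.568 × 10^6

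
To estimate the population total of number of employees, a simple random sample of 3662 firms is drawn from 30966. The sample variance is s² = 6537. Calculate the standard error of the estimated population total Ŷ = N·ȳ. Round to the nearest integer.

38850

Var(Ŷ) = N²·Var(ȳ) = N²·(1 − n/N)·s²/n.
f = 3662/30966 = 0.11825874; Var(ȳ) = 0.88174126·6537/3662 = 1.5739876.
Var(Ŷ) = 30966² · 1.5739876 = 1.5092859 × 10^9.
SE(Ŷ) = √(1.5092859 × 10^9) = 38850.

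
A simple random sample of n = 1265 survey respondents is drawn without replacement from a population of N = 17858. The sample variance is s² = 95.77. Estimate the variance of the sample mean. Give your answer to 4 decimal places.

0.0703

Under SRS without replacement, Var(ȳ) = (1 − f)·s²/n with f = n/N = 1265/17858 = 0.07083660.
Var(ȳ) = (1 − 0.07083660)·95.77/1265 = 0.92916340·0.07570751 = 0.070344647.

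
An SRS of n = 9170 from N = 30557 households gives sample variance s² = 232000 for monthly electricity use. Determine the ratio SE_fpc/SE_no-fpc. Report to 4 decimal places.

f = n/N = 9170/30557 = 0.30009490.
SE_no-fpc = √(s²/n) = 5.0298997; SE_fpc = √((1−f)s²/n) = 4.2080307.
Ratio = √(1−f) = 0.83660331.

0.8366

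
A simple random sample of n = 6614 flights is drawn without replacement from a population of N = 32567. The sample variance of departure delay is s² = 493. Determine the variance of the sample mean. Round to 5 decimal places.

0.05940

Under SRS without replacement, Var(ȳ) = (1 − f)·s²/n with f = n/N = 6614/32567 = 0.20308902.
Var(ȳ) = (1 − 0.20308902)·493/6614 = 0.79691098·0.074538857 = 0.059400834.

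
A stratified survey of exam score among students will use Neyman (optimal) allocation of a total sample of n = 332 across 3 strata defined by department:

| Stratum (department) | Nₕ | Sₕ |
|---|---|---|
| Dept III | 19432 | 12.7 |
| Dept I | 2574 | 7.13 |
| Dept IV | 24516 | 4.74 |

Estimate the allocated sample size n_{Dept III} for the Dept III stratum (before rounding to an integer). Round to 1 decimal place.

214.9

Neyman allocation: nₕ = n·NₕSₕ / Σⱼ NⱼSⱼ.
Σ NⱼSⱼ = 19432·12.7 + 2574·7.13 + 24516·4.74 = 381344.86.
n_{Dept III} = 332·19432·12.7 / 381344.86 = 214.9.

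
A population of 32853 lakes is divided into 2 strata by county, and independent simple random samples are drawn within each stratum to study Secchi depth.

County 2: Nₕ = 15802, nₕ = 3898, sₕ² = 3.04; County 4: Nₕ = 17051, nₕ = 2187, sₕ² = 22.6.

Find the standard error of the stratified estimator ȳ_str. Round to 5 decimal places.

Var(ȳ_str) = Σₕ Wₕ²(1 − fₕ)sₕ²/nₕ with Wₕ = Nₕ/N, N = 32853.
County 2: Wₕ = 0.48099108; term = 0.48099108²·(1 − 0.24667764)·3.04/3898 = 1.3592103 × 10^-4.
County 4: Wₕ = 0.51900892; term = 0.51900892²·(1 − 0.12826227)·22.6/2187 = 0.0024265829.
Sum = 0.0025625039.
SE = √(0.0025625039) = 0.05062.

0.05062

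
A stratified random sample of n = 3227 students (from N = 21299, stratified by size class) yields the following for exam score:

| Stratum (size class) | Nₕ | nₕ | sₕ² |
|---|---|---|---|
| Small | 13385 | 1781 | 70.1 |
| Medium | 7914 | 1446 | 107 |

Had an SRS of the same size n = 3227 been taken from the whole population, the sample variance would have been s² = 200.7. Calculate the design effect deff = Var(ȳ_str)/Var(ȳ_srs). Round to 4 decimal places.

Var(ȳ_str) = Σ Wₕ²(1−fₕ)sₕ²/nₕ with Wₕ = Nₕ/21299:
  Small: (13385/21299)²·(1−1781/13385)·70.1/1781 = 0.013476024
  Medium: (7914/21299)²·(1−1446/7914)·107/1446 = 0.0083495509
  → Var(ȳ_str) = 0.021825575.
Var(ȳ_srs) = (1 − 3227/21299)·200.7/3227 = 0.052771011.
deff = 0.021825575 / 0.052771011 = 0.4136.

0.4136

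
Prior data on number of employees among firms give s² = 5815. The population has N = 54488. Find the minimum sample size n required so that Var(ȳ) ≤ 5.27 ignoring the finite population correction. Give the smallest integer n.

Without fpc, n₀ = s²/D = 5815/5.27 = 1103.4156.
Rounding up, n = 1104.

1104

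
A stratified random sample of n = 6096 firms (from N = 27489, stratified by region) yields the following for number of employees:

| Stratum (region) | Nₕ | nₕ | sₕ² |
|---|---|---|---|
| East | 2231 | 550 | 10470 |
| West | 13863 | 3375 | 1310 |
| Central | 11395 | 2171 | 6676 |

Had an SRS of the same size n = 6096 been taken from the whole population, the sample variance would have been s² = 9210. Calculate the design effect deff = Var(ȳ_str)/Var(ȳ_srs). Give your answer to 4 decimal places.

Var(ȳ_str) = Σ Wₕ²(1−fₕ)sₕ²/nₕ with Wₕ = Nₕ/27489:
  East: (2231/27489)²·(1−550/2231)·10470/550 = 0.094478588
  West: (13863/27489)²·(1−3375/13863)·1310/3375 = 0.074684338
  Central: (11395/27489)²·(1−2171/11395)·6676/2171 = 0.4277325
  → Var(ȳ_str) = 0.59689543.
Var(ȳ_srs) = (1 − 6096/27489)·9210/6096 = 1.1757837.
deff = 0.59689543 / 1.1757837 = 0.5077.

0.5077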